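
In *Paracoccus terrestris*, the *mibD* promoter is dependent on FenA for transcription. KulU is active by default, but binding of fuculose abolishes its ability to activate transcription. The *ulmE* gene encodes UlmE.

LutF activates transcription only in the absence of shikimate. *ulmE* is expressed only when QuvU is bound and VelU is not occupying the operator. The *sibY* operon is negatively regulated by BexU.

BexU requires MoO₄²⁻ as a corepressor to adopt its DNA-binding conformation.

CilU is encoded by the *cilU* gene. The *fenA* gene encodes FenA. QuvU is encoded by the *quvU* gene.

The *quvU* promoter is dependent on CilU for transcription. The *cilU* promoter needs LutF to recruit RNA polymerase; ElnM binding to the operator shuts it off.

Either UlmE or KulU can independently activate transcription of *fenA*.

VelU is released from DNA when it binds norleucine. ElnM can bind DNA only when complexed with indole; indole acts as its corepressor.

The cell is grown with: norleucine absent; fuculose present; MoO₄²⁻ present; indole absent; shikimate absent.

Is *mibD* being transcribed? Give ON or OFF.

Indole is absent, so ElnM is inactive.
Shikimate is absent, so LutF is active.
No repressor is bound and LutF is active, so *cilU* is transcribed.
So CilU is produced and active.
No repressor is bound and CilU is active, so *quvU* is transcribed.
So QuvU is produced and active.
Norleucine is absent, so VelU is active.
With repressor VelU bound, *ulmE* is not transcribed.
So UlmE is not produced.
Fuculose is present, so KulU is inactive.
No activator is available at the *fenA* promoter, so *fenA* is not transcribed.
So FenA is not produced.
Required activator FenA is absent, so *mibD* is not transcribed.

OFF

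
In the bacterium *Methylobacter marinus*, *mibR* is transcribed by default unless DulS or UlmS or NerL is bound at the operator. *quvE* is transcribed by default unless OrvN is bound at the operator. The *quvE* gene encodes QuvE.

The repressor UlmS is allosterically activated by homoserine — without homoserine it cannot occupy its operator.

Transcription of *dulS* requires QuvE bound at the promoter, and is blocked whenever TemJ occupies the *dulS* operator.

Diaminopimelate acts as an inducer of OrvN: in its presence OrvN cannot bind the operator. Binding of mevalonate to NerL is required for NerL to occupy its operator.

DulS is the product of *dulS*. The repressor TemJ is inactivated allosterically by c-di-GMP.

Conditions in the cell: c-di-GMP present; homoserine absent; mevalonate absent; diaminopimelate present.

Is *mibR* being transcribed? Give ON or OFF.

c-di-GMP is present, so TemJ is inactive.
Diaminopimelate is present, so OrvN is inactive.
With no repressor bound, *quvE* is transcribed.
So QuvE is produced and active.
No repressor is bound and QuvE is active, so *dulS* is transcribed.
So DulS is produced and active.
Homoserine is absent, so UlmS is inactive.
Mevalonate is absent, so NerL is inactive.
With repressor DulS bound, *mibR* is not transcribed.

OFF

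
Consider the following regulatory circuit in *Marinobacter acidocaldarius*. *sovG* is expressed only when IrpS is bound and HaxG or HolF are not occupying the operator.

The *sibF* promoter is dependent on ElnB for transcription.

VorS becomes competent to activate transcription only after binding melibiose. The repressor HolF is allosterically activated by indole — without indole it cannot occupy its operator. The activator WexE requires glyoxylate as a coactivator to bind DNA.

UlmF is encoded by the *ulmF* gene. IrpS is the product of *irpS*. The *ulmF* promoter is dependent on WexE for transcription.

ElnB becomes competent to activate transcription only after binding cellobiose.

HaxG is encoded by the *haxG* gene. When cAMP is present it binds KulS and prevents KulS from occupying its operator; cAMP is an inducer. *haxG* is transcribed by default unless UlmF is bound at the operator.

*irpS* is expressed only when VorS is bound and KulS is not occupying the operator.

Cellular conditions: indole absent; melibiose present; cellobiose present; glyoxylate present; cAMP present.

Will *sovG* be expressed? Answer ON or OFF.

Melibiose is present, so VorS is active.
cAMP is present, so KulS is inactive.
No repressor is bound and VorS is active, so *irpS* is transcribed.
So IrpS is produced and active.
Glyoxylate is present, so WexE is active.
No repressor is bound and WexE is active, so *ulmF* is transcribed.
So UlmF is produced and active.
With repressor UlmF bound, *haxG* is not transcribed.
So HaxG is not produced.
Indole is absent, so HolF is inactive.
No repressor is bound and IrpS is active, so *sovG* is transcribed.

ON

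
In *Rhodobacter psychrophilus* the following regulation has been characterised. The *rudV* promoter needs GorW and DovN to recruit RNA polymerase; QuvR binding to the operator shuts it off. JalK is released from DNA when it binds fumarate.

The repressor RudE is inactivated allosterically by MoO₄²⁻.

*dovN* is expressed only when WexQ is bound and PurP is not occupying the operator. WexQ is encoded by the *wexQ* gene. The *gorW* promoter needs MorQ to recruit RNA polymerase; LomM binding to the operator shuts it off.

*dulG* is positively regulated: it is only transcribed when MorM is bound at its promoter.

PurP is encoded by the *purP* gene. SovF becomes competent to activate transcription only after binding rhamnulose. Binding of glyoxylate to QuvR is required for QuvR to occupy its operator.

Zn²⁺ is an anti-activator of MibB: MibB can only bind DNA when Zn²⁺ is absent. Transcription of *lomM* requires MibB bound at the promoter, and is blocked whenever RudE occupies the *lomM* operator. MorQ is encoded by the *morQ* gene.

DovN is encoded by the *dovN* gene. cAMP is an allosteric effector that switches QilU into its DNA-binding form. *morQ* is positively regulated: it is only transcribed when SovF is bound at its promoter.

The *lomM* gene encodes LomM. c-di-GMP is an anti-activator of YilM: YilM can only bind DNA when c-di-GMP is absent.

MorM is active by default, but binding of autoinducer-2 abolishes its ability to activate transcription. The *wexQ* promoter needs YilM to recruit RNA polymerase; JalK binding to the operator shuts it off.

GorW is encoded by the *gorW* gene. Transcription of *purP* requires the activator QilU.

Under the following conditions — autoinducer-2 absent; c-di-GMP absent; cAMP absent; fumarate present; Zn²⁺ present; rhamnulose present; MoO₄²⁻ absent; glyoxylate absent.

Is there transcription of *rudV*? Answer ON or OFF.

Zn²⁺ is present, so MibB is inactive.
MoO₄²⁻ is absent, so RudE is active.
With repressor RudE bound, *lomM* is not transcribed.
So LomM is not produced.
Rhamnulose is present, so SovF is active.
No repressor is bound and SovF is active, so *morQ* is transcribed.
So MorQ is produced and active.
No repressor is bound and MorQ is active, so *gorW* is transcribed.
So GorW is produced and active.
cAMP is absent, so QilU is inactive.
Required activator QilU is absent, so *purP* is not transcribed.
So PurP is not produced.
c-di-GMP is absent, so YilM is active.
Fumarate is present, so JalK is inactive.
No repressor is bound and YilM is active, so *wexQ* is transcribed.
So WexQ is produced and active.
No repressor is bound and WexQ is active, so *dovN* is transcribed.
So DovN is produced and active.
Glyoxylate is absent, so QuvR is inactive.
No repressor is bound and GorW and DovN are active, so *rudV* is transcribed.

ON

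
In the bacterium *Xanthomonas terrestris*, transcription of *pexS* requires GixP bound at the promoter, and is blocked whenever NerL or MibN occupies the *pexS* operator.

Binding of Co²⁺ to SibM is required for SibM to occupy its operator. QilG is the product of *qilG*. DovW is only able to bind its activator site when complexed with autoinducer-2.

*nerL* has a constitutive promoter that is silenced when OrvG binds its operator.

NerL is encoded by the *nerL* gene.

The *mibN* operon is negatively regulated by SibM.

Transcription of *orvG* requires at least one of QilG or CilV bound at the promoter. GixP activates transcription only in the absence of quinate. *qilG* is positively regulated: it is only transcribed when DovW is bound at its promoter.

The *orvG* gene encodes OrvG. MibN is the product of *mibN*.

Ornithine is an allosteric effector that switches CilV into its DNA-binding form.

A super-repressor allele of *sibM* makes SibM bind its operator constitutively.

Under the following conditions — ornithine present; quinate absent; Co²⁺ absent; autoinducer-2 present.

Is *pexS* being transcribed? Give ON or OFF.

ON

Quinate is absent, so GixP is active.
Autoinducer-2 is present, so DovW is active.
No repressor is bound and DovW is active, so *qilG* is transcribed.
So QilG is produced and active.
Ornithine is present, so CilV is active.
Activator QilG is present, so *orvG* is transcribed.
So OrvG is produced and active.
With repressor OrvG bound, *nerL* is not transcribed.
So NerL is not produced.
SibM is constitutively active in this strain.
With repressor SibM bound, *mibN* is not transcribed.
So MibN is not produced.
No repressor is bound and GixP is active, so *pexS* is transcribed.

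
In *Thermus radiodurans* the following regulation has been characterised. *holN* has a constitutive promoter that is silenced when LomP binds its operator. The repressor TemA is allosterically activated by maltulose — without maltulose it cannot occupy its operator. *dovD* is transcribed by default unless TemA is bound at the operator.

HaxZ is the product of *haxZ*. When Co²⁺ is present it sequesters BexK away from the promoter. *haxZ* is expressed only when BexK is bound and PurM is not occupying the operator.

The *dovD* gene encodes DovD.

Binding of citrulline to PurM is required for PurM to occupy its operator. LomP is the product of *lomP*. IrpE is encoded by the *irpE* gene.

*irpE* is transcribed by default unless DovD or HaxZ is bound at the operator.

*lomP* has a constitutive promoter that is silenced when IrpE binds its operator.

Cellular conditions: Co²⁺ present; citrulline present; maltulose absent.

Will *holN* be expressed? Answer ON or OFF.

Maltulose is absent, so TemA is inactive.
With no repressor bound, *dovD* is transcribed.
So DovD is produced and active.
Co²⁺ is present, so BexK is inactive.
Citrulline is present, so PurM is active.
With repressor PurM bound, *haxZ* is not transcribed.
So HaxZ is not produced.
With repressor DovD bound, *irpE* is not transcribed.
So IrpE is not produced.
With no repressor bound, *lomP* is transcribed.
So LomP is produced and active.
With repressor LomP bound, *holN* is not transcribed.

OFF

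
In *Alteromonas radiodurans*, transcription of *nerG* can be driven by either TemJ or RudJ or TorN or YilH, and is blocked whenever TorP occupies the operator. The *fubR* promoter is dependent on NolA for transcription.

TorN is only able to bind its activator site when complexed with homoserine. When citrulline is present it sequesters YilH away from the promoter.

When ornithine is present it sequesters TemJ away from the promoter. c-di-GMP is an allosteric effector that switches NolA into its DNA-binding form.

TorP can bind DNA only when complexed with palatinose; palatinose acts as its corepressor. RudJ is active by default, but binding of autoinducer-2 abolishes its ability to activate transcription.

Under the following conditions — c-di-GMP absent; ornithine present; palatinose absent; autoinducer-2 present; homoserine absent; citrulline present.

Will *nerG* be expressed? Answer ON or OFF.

OFF

Ornithine is present, so TemJ is inactive.
Autoinducer-2 is present, so RudJ is inactive.
Homoserine is absent, so TorN is inactive.
Palatinose is absent, so TorP is inactive.
Citrulline is present, so YilH is inactive.
No activator is available at the *nerG* promoter, so *nerG* is not transcribed.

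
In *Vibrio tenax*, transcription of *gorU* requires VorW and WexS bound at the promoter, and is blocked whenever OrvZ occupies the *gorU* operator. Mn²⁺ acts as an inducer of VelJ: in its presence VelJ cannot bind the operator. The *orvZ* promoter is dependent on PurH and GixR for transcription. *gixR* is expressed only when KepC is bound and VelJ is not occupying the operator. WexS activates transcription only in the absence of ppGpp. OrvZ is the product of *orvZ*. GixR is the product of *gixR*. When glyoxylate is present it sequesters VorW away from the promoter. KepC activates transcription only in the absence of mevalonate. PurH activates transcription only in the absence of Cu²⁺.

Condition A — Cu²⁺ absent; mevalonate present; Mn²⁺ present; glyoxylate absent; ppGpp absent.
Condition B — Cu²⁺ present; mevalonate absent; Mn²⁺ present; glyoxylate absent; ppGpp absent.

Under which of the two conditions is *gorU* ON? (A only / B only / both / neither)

both

Condition A:
Cu²⁺ is absent, so PurH is active.
Mevalonate is present, so KepC is inactive.
Mn²⁺ is present, so VelJ is inactive.
Required activator KepC is absent, so *gixR* is not transcribed.
So GixR is not produced.
Required activator GixR is absent, so *orvZ* is not transcribed.
So OrvZ is not produced.
Glyoxylate is absent, so VorW is active.
ppGpp is absent, so WexS is active.
No repressor is bound and VorW and WexS are active, so *gorU* is transcribed.
→ *gorU* is ON in A.
Condition B:
Cu²⁺ is present, so PurH is inactive.
Mevalonate is absent, so KepC is active.
Mn²⁺ is present, so VelJ is inactive.
No repressor is bound and KepC is active, so *gixR* is transcribed.
So GixR is produced and active.
Required activator PurH is absent, so *orvZ* is not transcribed.
So OrvZ is not produced.
Glyoxylate is absent, so VorW is active.
ppGpp is absent, so WexS is active.
No repressor is bound and VorW and WexS are active, so *gorU* is transcribed.
→ *gorU* is ON in B.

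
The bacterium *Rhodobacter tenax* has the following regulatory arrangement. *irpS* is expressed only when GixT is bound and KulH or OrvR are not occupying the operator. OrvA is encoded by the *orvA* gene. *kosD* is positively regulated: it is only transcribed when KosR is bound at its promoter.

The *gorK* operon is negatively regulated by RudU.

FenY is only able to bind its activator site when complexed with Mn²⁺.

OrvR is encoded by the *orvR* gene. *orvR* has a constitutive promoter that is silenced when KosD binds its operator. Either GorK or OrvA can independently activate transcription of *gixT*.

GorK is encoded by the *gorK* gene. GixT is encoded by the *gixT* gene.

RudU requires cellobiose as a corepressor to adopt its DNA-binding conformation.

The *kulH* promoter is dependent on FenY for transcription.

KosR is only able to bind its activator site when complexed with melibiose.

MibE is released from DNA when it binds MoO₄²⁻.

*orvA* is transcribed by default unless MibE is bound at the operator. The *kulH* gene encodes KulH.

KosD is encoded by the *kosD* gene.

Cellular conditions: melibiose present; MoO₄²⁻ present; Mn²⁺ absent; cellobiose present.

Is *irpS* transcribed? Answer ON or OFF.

Mn²⁺ is absent, so FenY is inactive.
Required activator FenY is absent, so *kulH* is not transcribed.
So KulH is not produced.
Melibiose is present, so KosR is active.
No repressor is bound and KosR is active, so *kosD* is transcribed.
So KosD is produced and active.
With repressor KosD bound, *orvR* is not transcribed.
So OrvR is not produced.
Cellobiose is present, so RudU is active.
With repressor RudU bound, *gorK* is not transcribed.
So GorK is not produced.
MoO₄²⁻ is present, so MibE is inactive.
With no repressor bound, *orvA* is transcribed.
So OrvA is produced and active.
Activator OrvA is present, so *gixT* is transcribed.
So GixT is produced and active.
No repressor is bound and GixT is active, so *irpS* is transcribed.

ON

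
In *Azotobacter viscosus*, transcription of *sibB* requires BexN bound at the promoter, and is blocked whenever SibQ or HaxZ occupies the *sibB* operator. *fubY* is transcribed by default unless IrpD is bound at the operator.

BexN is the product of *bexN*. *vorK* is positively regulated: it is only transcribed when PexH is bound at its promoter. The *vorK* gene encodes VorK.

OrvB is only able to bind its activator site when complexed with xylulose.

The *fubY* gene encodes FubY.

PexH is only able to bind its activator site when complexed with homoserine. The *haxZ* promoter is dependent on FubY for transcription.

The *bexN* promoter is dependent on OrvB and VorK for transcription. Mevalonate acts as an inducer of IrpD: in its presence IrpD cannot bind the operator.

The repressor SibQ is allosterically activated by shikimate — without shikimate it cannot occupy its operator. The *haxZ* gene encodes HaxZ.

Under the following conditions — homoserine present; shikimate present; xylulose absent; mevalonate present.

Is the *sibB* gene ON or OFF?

OFF

Shikimate is present, so SibQ is active.
Mevalonate is present, so IrpD is inactive.
With no repressor bound, *fubY* is transcribed.
So FubY is produced and active.
No repressor is bound and FubY is active, so *haxZ* is transcribed.
So HaxZ is produced and active.
Xylulose is absent, so OrvB is inactive.
Homoserine is present, so PexH is active.
No repressor is bound and PexH is active, so *vorK* is transcribed.
So VorK is produced and active.
Required activator OrvB is absent, so *bexN* is not transcribed.
So BexN is not produced.
With repressor SibQ bound, *sibB* is not transcribed.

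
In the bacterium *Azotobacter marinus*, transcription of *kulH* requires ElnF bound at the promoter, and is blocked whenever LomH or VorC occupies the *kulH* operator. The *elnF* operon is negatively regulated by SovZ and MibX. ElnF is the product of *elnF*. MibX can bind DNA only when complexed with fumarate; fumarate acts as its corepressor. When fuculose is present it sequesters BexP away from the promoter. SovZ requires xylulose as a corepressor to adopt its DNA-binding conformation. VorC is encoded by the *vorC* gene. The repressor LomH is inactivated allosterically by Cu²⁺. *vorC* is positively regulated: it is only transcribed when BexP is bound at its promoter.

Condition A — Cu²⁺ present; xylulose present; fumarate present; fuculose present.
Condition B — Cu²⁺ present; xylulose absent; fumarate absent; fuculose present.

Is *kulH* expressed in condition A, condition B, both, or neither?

Condition A:
Cu²⁺ is present, so LomH is inactive.
Xylulose is present, so SovZ is active.
Fumarate is present, so MibX is active.
With repressor SovZ bound, *elnF* is not transcribed.
So ElnF is not produced.
Fuculose is present, so BexP is inactive.
Required activator BexP is absent, so *vorC* is not transcribed.
So VorC is not produced.
Required activator ElnF is absent, so *kulH* is not transcribed.
→ *kulH* is OFF in A.
Condition B:
Cu²⁺ is present, so LomH is inactive.
Xylulose is absent, so SovZ is inactive.
Fumarate is absent, so MibX is inactive.
With no repressor bound, *elnF* is transcribed.
So ElnF is produced and active.
Fuculose is present, so BexP is inactive.
Required activator BexP is absent, so *vorC* is not transcribed.
So VorC is not produced.
No repressor is bound and ElnF is active, so *kulH* is transcribed.
→ *kulH* is ON in B.

B only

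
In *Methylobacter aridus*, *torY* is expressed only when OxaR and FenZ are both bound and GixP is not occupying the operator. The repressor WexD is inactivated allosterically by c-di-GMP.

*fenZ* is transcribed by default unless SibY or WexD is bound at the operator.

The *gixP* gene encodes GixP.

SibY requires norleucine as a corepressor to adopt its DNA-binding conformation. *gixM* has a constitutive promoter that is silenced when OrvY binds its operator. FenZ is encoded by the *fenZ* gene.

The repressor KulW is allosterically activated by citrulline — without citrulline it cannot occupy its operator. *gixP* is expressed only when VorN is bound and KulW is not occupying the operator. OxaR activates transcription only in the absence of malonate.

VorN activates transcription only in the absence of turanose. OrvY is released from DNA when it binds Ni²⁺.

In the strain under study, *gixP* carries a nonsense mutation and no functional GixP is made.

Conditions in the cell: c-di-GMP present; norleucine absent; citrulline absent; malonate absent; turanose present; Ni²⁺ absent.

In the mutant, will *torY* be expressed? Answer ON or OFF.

ON

GixP is non-functional in this strain, so it has no effect.
Malonate is absent, so OxaR is active.
Norleucine is absent, so SibY is inactive.
c-di-GMP is present, so WexD is inactive.
With no repressor bound, *fenZ* is transcribed.
So FenZ is produced and active.
No repressor is bound and OxaR and FenZ are active, so *torY* is transcribed.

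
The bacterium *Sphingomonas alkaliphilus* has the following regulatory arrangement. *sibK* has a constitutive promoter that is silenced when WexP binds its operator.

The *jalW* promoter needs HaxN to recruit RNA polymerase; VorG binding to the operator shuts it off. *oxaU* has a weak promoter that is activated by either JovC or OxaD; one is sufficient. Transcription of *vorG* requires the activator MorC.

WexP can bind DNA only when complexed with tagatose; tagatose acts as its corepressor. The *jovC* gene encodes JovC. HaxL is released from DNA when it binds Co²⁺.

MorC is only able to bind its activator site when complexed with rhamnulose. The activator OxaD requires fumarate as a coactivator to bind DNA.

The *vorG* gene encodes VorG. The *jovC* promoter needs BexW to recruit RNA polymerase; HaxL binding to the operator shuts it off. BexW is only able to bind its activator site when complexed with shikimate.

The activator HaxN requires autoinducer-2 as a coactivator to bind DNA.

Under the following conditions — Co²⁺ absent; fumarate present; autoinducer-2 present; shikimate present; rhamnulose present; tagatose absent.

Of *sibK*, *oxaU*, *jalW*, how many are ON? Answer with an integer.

Tagatose is absent, so WexP is inactive.
With no repressor bound, *sibK* is transcribed.
→ *sibK* is ON.
Co²⁺ is absent, so HaxL is active.
Shikimate is present, so BexW is active.
With repressor HaxL bound, *jovC* is not transcribed.
So JovC is not produced.
Fumarate is present, so OxaD is active.
Activator OxaD is present, so *oxaU* is transcribed.
→ *oxaU* is ON.
Rhamnulose is present, so MorC is active.
No repressor is bound and MorC is active, so *vorG* is transcribed.
So VorG is produced and active.
Autoinducer-2 is present, so HaxN is active.
With repressor VorG bound, *jalW* is not transcribed.
→ *jalW* is OFF.
2 of the 3 genes are transcribed.

2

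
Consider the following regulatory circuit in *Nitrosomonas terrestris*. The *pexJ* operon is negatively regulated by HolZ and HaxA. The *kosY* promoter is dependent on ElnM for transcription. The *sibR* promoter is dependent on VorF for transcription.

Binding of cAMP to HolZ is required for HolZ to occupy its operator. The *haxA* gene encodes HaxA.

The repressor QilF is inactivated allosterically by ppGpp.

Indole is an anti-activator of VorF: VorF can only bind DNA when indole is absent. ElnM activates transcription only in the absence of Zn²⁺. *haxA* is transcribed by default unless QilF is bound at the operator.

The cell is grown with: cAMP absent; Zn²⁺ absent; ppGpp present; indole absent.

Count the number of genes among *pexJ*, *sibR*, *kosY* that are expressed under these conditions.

cAMP is absent, so HolZ is inactive.
ppGpp is present, so QilF is inactive.
With no repressor bound, *haxA* is transcribed.
So HaxA is produced and active.
With repressor HaxA bound, *pexJ* is not transcribed.
→ *pexJ* is OFF.
Indole is absent, so VorF is active.
No repressor is bound and VorF is active, so *sibR* is transcribed.
→ *sibR* is ON.
Zn²⁺ is absent, so ElnM is active.
No repressor is bound and ElnM is active, so *kosY* is transcribed.
→ *kosY* is ON.
2 of the 3 genes are transcribed.

2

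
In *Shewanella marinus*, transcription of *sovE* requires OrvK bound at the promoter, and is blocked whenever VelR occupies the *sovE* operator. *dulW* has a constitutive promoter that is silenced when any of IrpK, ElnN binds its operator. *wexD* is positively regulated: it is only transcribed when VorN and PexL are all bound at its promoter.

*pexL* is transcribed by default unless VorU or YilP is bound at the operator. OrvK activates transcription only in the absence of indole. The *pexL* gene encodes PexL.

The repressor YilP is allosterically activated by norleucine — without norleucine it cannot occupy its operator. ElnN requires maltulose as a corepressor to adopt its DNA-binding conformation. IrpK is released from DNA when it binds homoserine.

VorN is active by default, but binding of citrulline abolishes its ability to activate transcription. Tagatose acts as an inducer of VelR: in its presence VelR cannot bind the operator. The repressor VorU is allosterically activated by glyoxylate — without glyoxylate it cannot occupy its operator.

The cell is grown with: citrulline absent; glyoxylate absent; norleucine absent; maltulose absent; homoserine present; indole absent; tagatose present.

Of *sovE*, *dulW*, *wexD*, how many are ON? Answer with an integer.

Indole is absent, so OrvK is active.
Tagatose is present, so VelR is inactive.
No repressor is bound and OrvK is active, so *sovE* is transcribed.
→ *sovE* is ON.
Homoserine is present, so IrpK is inactive.
Maltulose is absent, so ElnN is inactive.
With no repressor bound, *dulW* is transcribed.
→ *dulW* is ON.
Citrulline is absent, so VorN is active.
Glyoxylate is absent, so VorU is inactive.
Norleucine is absent, so YilP is inactive.
With no repressor bound, *pexL* is transcribed.
So PexL is produced and active.
No repressor is bound and VorN and PexL are active, so *wexD* is transcribed.
→ *wexD* is ON.
3 of the 3 genes are transcribed.

3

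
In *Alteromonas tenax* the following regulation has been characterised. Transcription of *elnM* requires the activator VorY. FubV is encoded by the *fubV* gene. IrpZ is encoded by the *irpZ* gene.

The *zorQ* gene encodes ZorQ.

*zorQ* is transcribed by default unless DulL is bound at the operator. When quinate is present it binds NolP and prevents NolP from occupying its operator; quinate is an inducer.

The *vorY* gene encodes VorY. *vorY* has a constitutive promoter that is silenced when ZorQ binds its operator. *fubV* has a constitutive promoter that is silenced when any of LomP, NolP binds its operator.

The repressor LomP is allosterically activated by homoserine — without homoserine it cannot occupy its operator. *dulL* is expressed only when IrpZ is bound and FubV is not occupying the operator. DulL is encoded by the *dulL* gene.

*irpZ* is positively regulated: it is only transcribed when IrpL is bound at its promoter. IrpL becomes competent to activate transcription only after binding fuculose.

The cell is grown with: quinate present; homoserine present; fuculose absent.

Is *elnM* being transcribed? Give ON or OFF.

OFF

Fuculose is absent, so IrpL is inactive.
Required activator IrpL is absent, so *irpZ* is not transcribed.
So IrpZ is not produced.
Homoserine is present, so LomP is active.
Quinate is present, so NolP is inactive.
With repressor LomP bound, *fubV* is not transcribed.
So FubV is not produced.
Required activator IrpZ is absent, so *dulL* is not transcribed.
So DulL is not produced.
With no repressor bound, *zorQ* is transcribed.
So ZorQ is produced and active.
With repressor ZorQ bound, *vorY* is not transcribed.
So VorY is not produced.
Required activator VorY is absent, so *elnM* is not transcribed.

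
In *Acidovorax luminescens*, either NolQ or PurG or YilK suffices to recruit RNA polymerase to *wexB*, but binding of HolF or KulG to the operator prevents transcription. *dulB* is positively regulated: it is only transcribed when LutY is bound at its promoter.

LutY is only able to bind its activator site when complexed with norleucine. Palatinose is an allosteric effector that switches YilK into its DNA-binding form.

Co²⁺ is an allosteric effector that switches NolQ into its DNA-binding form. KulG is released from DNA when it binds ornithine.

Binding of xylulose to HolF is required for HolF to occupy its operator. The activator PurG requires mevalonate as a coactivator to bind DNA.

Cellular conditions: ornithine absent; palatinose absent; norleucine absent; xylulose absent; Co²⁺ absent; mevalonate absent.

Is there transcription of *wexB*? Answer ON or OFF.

OFF

Xylulose is absent, so HolF is inactive.
Co²⁺ is absent, so NolQ is inactive.
Mevalonate is absent, so PurG is inactive.
Palatinose is absent, so YilK is inactive.
Ornithine is absent, so KulG is active.
With repressor KulG bound, *wexB* is not transcribed.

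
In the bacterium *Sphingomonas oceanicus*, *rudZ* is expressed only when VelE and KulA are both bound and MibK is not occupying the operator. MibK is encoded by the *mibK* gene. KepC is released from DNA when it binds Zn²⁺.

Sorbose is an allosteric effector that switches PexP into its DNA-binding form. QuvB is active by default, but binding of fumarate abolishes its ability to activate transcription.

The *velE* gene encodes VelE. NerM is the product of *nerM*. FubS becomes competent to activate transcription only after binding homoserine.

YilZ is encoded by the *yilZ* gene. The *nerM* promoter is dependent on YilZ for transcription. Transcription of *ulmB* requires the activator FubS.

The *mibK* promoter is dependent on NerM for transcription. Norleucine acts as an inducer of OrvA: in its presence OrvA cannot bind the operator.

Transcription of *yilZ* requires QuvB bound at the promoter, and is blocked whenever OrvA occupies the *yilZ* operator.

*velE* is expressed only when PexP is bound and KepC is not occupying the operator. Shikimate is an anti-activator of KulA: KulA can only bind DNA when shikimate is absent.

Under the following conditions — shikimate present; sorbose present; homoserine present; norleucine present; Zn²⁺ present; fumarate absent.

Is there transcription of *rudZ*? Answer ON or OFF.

Fumarate is absent, so QuvB is active.
Norleucine is present, so OrvA is inactive.
No repressor is bound and QuvB is active, so *yilZ* is transcribed.
So YilZ is produced and active.
No repressor is bound and YilZ is active, so *nerM* is transcribed.
So NerM is produced and active.
No repressor is bound and NerM is active, so *mibK* is transcribed.
So MibK is produced and active.
Sorbose is present, so PexP is active.
Zn²⁺ is present, so KepC is inactive.
No repressor is bound and PexP is active, so *velE* is transcribed.
So VelE is produced and active.
Shikimate is present, so KulA is inactive.
With repressor MibK bound, *rudZ* is not transcribed.

OFF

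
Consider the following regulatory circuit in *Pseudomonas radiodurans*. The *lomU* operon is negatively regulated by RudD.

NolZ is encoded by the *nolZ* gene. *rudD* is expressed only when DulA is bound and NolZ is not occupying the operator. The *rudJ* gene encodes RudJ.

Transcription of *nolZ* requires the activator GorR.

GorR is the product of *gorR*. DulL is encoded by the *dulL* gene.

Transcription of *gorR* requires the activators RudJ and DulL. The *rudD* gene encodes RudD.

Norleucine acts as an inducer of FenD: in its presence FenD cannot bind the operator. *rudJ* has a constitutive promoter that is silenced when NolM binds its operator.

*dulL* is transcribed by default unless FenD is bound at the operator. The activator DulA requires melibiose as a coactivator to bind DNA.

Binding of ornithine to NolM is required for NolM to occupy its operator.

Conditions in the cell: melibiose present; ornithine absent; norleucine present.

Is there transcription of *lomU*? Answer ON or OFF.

Ornithine is absent, so NolM is inactive.
With no repressor bound, *rudJ* is transcribed.
So RudJ is produced and active.
Norleucine is present, so FenD is inactive.
With no repressor bound, *dulL* is transcribed.
So DulL is produced and active.
No repressor is bound and RudJ and DulL are active, so *gorR* is transcribed.
So GorR is produced and active.
No repressor is bound and GorR is active, so *nolZ* is transcribed.
So NolZ is produced and active.
Melibiose is present, so DulA is active.
With repressor NolZ bound, *rudD* is not transcribed.
So RudD is not produced.
With no repressor bound, *lomU* is transcribed.

ON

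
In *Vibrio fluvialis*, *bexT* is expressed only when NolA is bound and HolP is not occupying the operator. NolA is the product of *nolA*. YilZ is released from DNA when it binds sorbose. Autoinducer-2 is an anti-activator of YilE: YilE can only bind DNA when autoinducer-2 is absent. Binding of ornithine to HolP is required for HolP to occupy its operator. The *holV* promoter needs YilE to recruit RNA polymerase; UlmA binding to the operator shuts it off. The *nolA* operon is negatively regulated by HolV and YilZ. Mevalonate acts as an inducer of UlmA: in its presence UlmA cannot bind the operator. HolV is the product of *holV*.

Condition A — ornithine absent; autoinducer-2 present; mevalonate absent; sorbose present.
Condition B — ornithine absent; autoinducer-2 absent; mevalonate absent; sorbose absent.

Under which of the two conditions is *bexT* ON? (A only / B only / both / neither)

A only

Condition A:
Ornithine is absent, so HolP is inactive.
Autoinducer-2 is present, so YilE is inactive.
Mevalonate is absent, so UlmA is active.
With repressor UlmA bound, *holV* is not transcribed.
So HolV is not produced.
Sorbose is present, so YilZ is inactive.
With no repressor bound, *nolA* is transcribed.
So NolA is produced and active.
No repressor is bound and NolA is active, so *bexT* is transcribed.
→ *bexT* is ON in A.
Condition B:
Ornithine is absent, so HolP is inactive.
Autoinducer-2 is absent, so YilE is active.
Mevalonate is absent, so UlmA is active.
With repressor UlmA bound, *holV* is not transcribed.
So HolV is not produced.
Sorbose is absent, so YilZ is active.
With repressor YilZ bound, *nolA* is not transcribed.
So NolA is not produced.
Required activator NolA is absent, so *bexT* is not transcribed.
→ *bexT* is OFF in B.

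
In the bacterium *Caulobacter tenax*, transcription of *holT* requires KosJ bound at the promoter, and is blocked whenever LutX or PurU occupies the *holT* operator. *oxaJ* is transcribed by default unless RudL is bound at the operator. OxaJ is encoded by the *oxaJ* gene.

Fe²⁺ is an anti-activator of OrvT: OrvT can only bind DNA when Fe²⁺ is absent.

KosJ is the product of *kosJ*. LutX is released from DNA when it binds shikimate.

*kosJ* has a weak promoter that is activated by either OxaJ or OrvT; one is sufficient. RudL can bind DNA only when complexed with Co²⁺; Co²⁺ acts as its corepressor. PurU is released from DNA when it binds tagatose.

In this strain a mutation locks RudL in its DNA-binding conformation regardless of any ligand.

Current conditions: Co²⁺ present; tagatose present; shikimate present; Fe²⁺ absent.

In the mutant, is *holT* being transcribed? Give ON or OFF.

RudL is constitutively active in this strain.
With repressor RudL bound, *oxaJ* is not transcribed.
So OxaJ is not produced.
Fe²⁺ is absent, so OrvT is active.
Activator OrvT is present, so *kosJ* is transcribed.
So KosJ is produced and active.
Shikimate is present, so LutX is inactive.
Tagatose is present, so PurU is inactive.
No repressor is bound and KosJ is active, so *holT* is transcribed.

ON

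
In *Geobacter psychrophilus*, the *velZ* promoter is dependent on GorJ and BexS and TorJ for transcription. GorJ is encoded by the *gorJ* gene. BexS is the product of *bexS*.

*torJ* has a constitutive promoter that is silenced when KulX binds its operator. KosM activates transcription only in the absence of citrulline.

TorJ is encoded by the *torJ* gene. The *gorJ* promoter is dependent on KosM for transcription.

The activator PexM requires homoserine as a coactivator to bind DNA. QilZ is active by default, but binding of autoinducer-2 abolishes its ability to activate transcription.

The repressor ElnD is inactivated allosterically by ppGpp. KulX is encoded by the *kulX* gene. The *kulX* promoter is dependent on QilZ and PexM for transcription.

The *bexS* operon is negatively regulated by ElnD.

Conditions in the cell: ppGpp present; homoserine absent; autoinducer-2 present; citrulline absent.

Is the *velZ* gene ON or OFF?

Citrulline is absent, so KosM is active.
No repressor is bound and KosM is active, so *gorJ* is transcribed.
So GorJ is produced and active.
ppGpp is present, so ElnD is inactive.
With no repressor bound, *bexS* is transcribed.
So BexS is produced and active.
Autoinducer-2 is present, so QilZ is inactive.
Homoserine is absent, so PexM is inactive.
Required activator QilZ is absent, so *kulX* is not transcribed.
So KulX is not produced.
With no repressor bound, *torJ* is transcribed.
So TorJ is produced and active.
No repressor is bound and GorJ and BexS and TorJ are active, so *velZ* is transcribed.

ON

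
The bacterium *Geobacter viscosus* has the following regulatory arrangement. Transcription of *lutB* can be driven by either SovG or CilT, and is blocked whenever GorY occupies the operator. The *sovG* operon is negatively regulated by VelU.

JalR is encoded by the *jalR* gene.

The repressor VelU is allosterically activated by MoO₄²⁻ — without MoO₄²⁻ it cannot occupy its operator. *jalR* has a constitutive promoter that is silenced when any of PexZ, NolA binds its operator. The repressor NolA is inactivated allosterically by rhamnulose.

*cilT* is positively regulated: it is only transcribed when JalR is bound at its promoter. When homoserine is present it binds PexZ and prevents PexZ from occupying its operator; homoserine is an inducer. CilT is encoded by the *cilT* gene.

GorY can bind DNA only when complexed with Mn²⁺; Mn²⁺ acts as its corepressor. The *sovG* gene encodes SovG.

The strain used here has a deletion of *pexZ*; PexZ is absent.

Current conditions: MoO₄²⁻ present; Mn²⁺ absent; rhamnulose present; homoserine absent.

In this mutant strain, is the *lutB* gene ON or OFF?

ON

Mn²⁺ is absent, so GorY is inactive.
MoO₄²⁻ is present, so VelU is active.
With repressor VelU bound, *sovG* is not transcribed.
So SovG is not produced.
PexZ is non-functional in this strain, so it has no effect.
Rhamnulose is present, so NolA is inactive.
With no repressor bound, *jalR* is transcribed.
So JalR is produced and active.
No repressor is bound and JalR is active, so *cilT* is transcribed.
So CilT is produced and active.
Activator CilT is present, so *lutB* is transcribed.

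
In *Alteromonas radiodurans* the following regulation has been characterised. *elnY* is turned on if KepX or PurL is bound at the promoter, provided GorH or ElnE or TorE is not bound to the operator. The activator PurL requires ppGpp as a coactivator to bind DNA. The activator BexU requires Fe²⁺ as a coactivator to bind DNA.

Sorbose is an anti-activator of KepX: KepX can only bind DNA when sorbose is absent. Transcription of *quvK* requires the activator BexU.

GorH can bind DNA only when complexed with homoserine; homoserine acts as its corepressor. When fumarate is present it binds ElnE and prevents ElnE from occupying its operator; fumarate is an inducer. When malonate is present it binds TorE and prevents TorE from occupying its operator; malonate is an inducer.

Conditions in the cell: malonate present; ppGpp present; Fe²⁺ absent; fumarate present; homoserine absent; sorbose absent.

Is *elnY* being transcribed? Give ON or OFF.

Homoserine is absent, so GorH is inactive.
Fumarate is present, so ElnE is inactive.
Sorbose is absent, so KepX is active.
ppGpp is present, so PurL is active.
Malonate is present, so TorE is inactive.
Activator KepX is present, so *elnY* is transcribed.

ON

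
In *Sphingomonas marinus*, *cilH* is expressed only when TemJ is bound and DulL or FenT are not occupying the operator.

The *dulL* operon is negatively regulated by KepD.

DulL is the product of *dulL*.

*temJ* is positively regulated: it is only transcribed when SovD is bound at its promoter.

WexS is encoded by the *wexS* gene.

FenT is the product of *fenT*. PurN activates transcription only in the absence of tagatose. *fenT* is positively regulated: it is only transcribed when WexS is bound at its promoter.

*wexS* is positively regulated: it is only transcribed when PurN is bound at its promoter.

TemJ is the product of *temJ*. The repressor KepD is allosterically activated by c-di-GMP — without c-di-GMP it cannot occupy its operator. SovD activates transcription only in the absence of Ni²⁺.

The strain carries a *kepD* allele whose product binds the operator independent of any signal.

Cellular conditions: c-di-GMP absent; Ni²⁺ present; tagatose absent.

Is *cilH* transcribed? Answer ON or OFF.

KepD is constitutively active in this strain.
With repressor KepD bound, *dulL* is not transcribed.
So DulL is not produced.
Tagatose is absent, so PurN is active.
No repressor is bound and PurN is active, so *wexS* is transcribed.
So WexS is produced and active.
No repressor is bound and WexS is active, so *fenT* is transcribed.
So FenT is produced and active.
Ni²⁺ is present, so SovD is inactive.
Required activator SovD is absent, so *temJ* is not transcribed.
So TemJ is not produced.
With repressor FenT bound, *cilH* is not transcribed.

OFF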